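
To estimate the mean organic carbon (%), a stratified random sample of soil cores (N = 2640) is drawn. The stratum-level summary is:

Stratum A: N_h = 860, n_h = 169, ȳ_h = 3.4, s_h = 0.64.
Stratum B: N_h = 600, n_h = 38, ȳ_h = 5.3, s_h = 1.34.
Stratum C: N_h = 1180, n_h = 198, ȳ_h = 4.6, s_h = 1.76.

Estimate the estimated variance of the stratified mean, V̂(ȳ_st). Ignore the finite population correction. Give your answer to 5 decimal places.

V̂(ȳ_st) = Σ W_h² s_h²/n_h, with W_h = N_h/N and N = 2640:
  stratum A: (860/2640)²·0.64²/169 = 0.000257195
  stratum B: (600/2640)²·1.34²/38 = 0.00244074
  stratum C: (1180/2640)²·1.76²/198 = 0.00312548
V̂(ȳ_st) = 0.00582341

V̂(ȳ_st) ≈ 0.00582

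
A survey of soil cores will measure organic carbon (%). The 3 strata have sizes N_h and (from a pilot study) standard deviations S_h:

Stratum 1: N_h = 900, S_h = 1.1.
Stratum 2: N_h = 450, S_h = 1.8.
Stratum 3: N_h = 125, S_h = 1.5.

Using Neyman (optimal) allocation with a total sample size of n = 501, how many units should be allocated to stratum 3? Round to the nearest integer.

Neyman allocation: n_h = n · N_h S_h / Σ N_i S_i, with n = 501.
  stratum 1: N_h·S_h = 900·1.1 = 990.00
  stratum 2: N_h·S_h = 450·1.8 = 810.00
  stratum 3: N_h·S_h = 125·1.5 = 187.50
Σ N_h S_h = 1987.50
n for stratum 3 = 501·187.50/1987.50 = 47.264 → 47

47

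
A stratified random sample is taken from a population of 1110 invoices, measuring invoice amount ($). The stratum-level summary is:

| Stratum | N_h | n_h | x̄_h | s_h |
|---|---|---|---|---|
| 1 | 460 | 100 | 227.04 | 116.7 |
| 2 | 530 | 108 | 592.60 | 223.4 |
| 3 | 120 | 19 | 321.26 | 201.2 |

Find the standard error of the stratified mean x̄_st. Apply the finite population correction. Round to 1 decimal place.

V̂(x̄_st) = Σ W_h² (1 − n_h/N_h) s_h²/n_h, with W_h = N_h/N and N = 1110:
  stratum 1: (460/1110)²·(1 − 100/460)·116.7²/100 = 18.3044
  stratum 2: (530/1110)²·(1 − 108/530)·223.4²/108 = 83.8851
  stratum 3: (120/1110)²·(1 − 19/120)·201.2²/19 = 20.9584
V̂(x̄_st) = 123.148
SE(x̄_st) = √123.148 = 11.0972

SE(x̄_st) ≈ 11.1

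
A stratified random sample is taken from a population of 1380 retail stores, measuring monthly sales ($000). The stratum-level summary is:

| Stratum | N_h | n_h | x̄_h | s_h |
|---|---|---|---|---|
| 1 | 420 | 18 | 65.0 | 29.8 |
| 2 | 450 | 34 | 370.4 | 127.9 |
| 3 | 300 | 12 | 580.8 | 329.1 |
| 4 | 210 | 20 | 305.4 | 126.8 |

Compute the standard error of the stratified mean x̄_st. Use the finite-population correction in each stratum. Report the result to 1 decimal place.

SE(x̄_st) ≈ 21.9

V̂(x̄_st) = Σ W_h² (1 − n_h/N_h) s_h²/n_h, with W_h = N_h/N and N = 1380:
  stratum 1: (420/1380)²·(1 − 18/420)·29.8²/18 = 4.37398
  stratum 2: (450/1380)²·(1 − 34/450)·127.9²/34 = 47.2944
  stratum 3: (300/1380)²·(1 − 12/300)·329.1²/12 = 409.478
  stratum 4: (210/1380)²·(1 − 20/210)·126.8²/20 = 16.8431
V̂(x̄_st) = 477.989
SE(x̄_st) = √477.989 = 21.863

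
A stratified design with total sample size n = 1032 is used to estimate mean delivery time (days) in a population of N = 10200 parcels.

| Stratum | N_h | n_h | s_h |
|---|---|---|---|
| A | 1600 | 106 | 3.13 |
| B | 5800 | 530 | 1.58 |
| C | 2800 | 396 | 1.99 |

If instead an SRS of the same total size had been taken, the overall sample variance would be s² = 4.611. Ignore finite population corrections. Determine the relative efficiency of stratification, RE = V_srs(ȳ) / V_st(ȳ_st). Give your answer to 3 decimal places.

V̂(ȳ_st) = Σ W_h² s_h²/n_h, with W_h = N_h/N and N = 10200:
  stratum A: (1600/10200)²·3.13²/106 = 0.00227417
  stratum B: (5800/10200)²·1.58²/530 = 0.00152298
  stratum C: (2800/10200)²·1.99²/396 = 0.000753575
V_st = 0.00455072
V_srs = s²/n = 4.611/1032 = 0.00446802
Relative efficiency = V_srs / V_st = 0.00446802/0.00455072 = 0.9818

RE ≈ 0.982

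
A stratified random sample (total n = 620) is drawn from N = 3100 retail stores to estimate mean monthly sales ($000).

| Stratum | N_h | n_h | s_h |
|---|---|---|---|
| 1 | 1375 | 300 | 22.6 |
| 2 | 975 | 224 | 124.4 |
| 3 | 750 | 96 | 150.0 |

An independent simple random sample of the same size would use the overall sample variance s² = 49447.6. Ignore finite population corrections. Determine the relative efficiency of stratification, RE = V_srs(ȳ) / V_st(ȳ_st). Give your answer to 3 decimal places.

RE ≈ 3.818

V̂(ȳ_st) = Σ W_h² s_h²/n_h, with W_h = N_h/N and N = 3100:
  stratum 1: (1375/3100)²·22.6²/300 = 0.334948
  stratum 2: (975/3100)²·124.4²/224 = 6.83406
  stratum 3: (750/3100)²·150.0²/96 = 13.7186
V_st = 20.8876
V_srs = s²/n = 49447.6/620 = 79.7542
Relative efficiency = V_srs / V_st = 79.7542/20.8876 = 3.8183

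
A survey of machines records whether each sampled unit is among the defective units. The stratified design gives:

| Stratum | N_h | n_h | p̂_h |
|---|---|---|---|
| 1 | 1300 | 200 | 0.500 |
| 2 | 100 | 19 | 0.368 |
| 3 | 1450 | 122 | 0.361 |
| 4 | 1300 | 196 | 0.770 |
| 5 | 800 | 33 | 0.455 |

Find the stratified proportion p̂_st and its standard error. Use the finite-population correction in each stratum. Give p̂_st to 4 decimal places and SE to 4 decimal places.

N = 4950; stratum weights W_h = N_h/N.
p̂_st = Σ W_h p̂_h = (1300·0.500 + 100·0.368 + 1450·0.361 + 1300·0.770 + 800·0.455)/4950 = 0.52025
V̂(p̂_st) = Σ W_h² (1 − n_h/N_h) p̂_h(1−p̂_h)/(n_h−1):
  stratum 1: (1300/4950)²·(1 − 200/1300)·0.500·0.500/199 = 7.33183e-05
  stratum 2: (100/4950)²·(1 − 19/100)·0.368·0.632/18 = 4.27137e-06
  stratum 3: (1450/4950)²·(1 − 122/1450)·0.361·0.639/121 = 0.000149823
  stratum 4: (1300/4950)²·(1 − 196/1300)·0.770·0.230/195 = 5.31969e-05
  stratum 5: (800/4950)²·(1 − 33/800)·0.455·0.545/32 = 0.000194059
V̂(p̂_st) = 0.000474668; SE = √V̂ = 0.0217869

p̂_st ≈ 0.5203, SE ≈ 0.0218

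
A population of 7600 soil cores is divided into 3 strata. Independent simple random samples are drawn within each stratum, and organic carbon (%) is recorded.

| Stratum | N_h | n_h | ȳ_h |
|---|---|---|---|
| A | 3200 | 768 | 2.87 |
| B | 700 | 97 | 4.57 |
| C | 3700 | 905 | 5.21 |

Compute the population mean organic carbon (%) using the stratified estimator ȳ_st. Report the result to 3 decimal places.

N = Σ N_h = 7600. Stratum weights W_h = N_h/N.
ȳ_st = (3200·2.87 + 700·4.57 + 3700·5.21) / 7600 = 4.16579

ȳ_st ≈ 4.166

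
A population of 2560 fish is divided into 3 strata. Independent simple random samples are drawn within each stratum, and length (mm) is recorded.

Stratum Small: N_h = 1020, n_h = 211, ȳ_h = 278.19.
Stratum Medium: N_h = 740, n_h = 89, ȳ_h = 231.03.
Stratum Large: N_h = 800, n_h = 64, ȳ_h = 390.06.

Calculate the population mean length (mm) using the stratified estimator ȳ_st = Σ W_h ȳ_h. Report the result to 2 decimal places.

N = Σ N_h = 2560. Stratum weights W_h = N_h/N.
ȳ_st = (1020·278.19 + 740·231.03 + 800·390.06) / 2560 = 299.5172

ȳ_st ≈ 299.52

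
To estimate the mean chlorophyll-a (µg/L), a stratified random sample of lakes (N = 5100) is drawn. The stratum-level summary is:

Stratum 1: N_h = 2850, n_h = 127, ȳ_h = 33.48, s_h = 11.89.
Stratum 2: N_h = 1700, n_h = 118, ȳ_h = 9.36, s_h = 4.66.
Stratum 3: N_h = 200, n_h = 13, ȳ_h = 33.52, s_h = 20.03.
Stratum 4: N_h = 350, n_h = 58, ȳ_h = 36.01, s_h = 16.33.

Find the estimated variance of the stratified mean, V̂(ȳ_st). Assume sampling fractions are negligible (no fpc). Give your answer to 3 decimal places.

V̂(ȳ_st) = Σ W_h² s_h²/n_h, with W_h = N_h/N and N = 5100:
  stratum 1: (2850/5100)²·11.89²/127 = 0.347624
  stratum 2: (1700/5100)²·4.66²/118 = 0.0204478
  stratum 3: (200/5100)²·20.03²/13 = 0.0474611
  stratum 4: (350/5100)²·16.33²/58 = 0.0216541
V̂(ȳ_st) = 0.437187

V̂(ȳ_st) ≈ 0.437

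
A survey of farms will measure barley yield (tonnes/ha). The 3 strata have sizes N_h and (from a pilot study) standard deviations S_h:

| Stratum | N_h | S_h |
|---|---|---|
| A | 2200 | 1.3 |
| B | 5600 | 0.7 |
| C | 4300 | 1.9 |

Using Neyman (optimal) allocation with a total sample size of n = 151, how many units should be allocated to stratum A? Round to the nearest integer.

29

Neyman allocation: n_h = n · N_h S_h / Σ N_i S_i, with n = 151.
  stratum A: N_h·S_h = 2200·1.3 = 2860.00
  stratum B: N_h·S_h = 5600·0.7 = 3920.00
  stratum C: N_h·S_h = 4300·1.9 = 8170.00
Σ N_h S_h = 14950.00
n for stratum A = 151·2860.00/14950.00 = 28.887 → 29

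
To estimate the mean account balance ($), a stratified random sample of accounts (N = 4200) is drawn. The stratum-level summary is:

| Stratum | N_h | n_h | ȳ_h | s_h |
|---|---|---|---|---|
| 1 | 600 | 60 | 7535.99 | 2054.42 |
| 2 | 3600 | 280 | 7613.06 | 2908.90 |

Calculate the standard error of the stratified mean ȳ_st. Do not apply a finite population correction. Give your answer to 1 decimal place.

SE(ȳ_st) ≈ 153.7

V̂(ȳ_st) = Σ W_h² s_h²/n_h, with W_h = N_h/N and N = 4200:
  stratum 1: (600/4200)²·2054.42²/60 = 1435.59
  stratum 2: (3600/4200)²·2908.90²/280 = 22202.7
V̂(ȳ_st) = 23638.3
SE(ȳ_st) = √23638.3 = 153.748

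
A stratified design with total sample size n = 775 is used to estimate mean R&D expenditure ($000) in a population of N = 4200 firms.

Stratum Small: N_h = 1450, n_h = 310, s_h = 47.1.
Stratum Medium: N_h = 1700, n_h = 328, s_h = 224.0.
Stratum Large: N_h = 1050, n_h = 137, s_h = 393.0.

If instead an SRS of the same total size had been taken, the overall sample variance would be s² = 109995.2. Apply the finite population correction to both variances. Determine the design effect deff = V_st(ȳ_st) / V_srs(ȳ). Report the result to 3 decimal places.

deff ≈ 0.710

V̂(ȳ_st) = Σ W_h² (1 − n_h/N_h) s_h²/n_h, with W_h = N_h/N and N = 4200:
  stratum Small: (1450/4200)²·(1 − 310/1450)·47.1²/310 = 0.670586
  stratum Medium: (1700/4200)²·(1 − 328/1700)·224.0²/328 = 20.2268
  stratum Large: (1050/4200)²·(1 − 137/1050)·393.0²/137 = 61.2669
V_st = 82.1643
V_srs = (1 − 775/4200)·109995.2/775 = 115.74
deff = V_st / V_srs = 82.1643/115.74 = 0.7099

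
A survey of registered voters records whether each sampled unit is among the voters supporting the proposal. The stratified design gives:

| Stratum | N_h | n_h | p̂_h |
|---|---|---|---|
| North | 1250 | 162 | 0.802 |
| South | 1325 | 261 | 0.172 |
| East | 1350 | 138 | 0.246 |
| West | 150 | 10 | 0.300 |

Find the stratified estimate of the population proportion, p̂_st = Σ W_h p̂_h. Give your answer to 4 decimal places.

N = 4075; stratum weights W_h = N_h/N.
p̂_st = Σ W_h p̂_h = (1250·0.802 + 1325·0.172 + 1350·0.246 + 150·0.300)/4075 = 0.39448

p̂_st ≈ 0.3945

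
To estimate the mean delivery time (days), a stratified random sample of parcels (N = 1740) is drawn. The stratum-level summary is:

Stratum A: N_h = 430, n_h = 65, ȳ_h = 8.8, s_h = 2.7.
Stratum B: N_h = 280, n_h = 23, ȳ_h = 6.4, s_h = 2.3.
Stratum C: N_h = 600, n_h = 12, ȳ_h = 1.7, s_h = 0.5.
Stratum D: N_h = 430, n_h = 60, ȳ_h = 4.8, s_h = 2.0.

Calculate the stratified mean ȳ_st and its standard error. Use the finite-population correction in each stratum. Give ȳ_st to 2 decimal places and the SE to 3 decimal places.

ȳ_st ≈ 4.98, SE ≈ 0.131

ȳ_st = Σ W_h ȳ_h = (430·8.8 + 280·6.4 + 600·1.7 + 430·4.8)/1740 = 4.97701
V̂(ȳ_st) = Σ W_h² (1 − n_h/N_h) s_h²/n_h, with W_h = N_h/N and N = 1740:
  stratum A: (430/1740)²·(1 − 65/430)·2.7²/65 = 0.00581403
  stratum B: (280/1740)²·(1 − 23/280)·2.3²/23 = 0.00546664
  stratum C: (600/1740)²·(1 − 12/600)·0.5²/12 = 0.00242767
  stratum D: (430/1740)²·(1 − 60/430)·2.0²/60 = 0.00350332
V̂(ȳ_st) = 0.0172117
SE(ȳ_st) = √0.0172117 = 0.131193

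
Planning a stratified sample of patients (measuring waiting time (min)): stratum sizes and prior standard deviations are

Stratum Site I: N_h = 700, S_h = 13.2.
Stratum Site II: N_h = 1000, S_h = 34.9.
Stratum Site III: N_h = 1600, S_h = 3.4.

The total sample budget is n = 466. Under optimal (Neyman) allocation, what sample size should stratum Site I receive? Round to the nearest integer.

87

Neyman allocation: n_h = n · N_h S_h / Σ N_i S_i, with n = 466.
  stratum Site I: N_h·S_h = 700·13.2 = 9240.00
  stratum Site II: N_h·S_h = 1000·34.9 = 34900.00
  stratum Site III: N_h·S_h = 1600·3.4 = 5440.00
Σ N_h S_h = 49580.00
n for stratum Site I = 466·9240.00/49580.00 = 86.846 → 87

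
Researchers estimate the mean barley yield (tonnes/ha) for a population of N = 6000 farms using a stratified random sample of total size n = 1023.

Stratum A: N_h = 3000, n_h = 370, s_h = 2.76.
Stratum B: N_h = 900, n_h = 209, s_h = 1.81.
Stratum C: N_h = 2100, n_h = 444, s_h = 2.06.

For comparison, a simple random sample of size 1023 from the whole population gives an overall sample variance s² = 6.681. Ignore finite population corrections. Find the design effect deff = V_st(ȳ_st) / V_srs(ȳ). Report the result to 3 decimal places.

V̂(ȳ_st) = Σ W_h² s_h²/n_h, with W_h = N_h/N and N = 6000:
  stratum A: (3000/6000)²·2.76²/370 = 0.00514703
  stratum B: (900/6000)²·1.81²/209 = 0.00035269
  stratum C: (2100/6000)²·2.06²/444 = 0.00117081
V_st = 0.00667053
V_srs = s²/n = 6.681/1023 = 0.00653079
deff = V_st / V_srs = 0.00667053/0.00653079 = 1.0214

deff ≈ 1.021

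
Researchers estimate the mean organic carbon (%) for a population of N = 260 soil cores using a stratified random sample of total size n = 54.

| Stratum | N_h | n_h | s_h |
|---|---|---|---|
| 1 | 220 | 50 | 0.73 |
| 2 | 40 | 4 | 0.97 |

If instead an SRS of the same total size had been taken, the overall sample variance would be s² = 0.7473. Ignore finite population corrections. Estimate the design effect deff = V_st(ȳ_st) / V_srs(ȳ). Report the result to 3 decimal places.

V̂(ȳ_st) = Σ W_h² s_h²/n_h, with W_h = N_h/N and N = 260:
  stratum 1: (220/260)²·0.73²/50 = 0.00763088
  stratum 2: (40/260)²·0.97²/4 = 0.00556746
V_st = 0.0131983
V_srs = s²/n = 0.7473/54 = 0.0138389
deff = V_st / V_srs = 0.0131983/0.0138389 = 0.9537

deff ≈ 0.954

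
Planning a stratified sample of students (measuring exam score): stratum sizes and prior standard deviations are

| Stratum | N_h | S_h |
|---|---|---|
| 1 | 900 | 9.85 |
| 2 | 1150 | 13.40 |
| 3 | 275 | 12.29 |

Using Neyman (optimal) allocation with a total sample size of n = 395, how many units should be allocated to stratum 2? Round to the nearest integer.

220

Neyman allocation: n_h = n · N_h S_h / Σ N_i S_i, with n = 395.
  stratum 1: N_h·S_h = 900·9.85 = 8865.00
  stratum 2: N_h·S_h = 1150·13.40 = 15410.00
  stratum 3: N_h·S_h = 275·12.29 = 3379.75
Σ N_h S_h = 27654.75
n for stratum 2 = 395·15410.00/27654.75 = 220.105 → 220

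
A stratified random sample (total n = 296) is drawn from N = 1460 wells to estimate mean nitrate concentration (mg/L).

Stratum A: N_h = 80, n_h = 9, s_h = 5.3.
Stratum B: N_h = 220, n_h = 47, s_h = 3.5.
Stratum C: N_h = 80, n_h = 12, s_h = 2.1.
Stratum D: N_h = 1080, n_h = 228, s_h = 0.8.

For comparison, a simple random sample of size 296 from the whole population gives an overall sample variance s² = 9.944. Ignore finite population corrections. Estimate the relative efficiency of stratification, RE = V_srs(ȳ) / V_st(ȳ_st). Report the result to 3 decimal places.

V̂(ȳ_st) = Σ W_h² s_h²/n_h, with W_h = N_h/N and N = 1460:
  stratum A: (80/1460)²·5.3²/9 = 0.00937095
  stratum B: (220/1460)²·3.5²/47 = 0.00591804
  stratum C: (80/1460)²·2.1²/12 = 0.0011034
  stratum D: (1080/1460)²·0.8²/228 = 0.00153598
V_st = 0.0179284
V_srs = s²/n = 9.944/296 = 0.0335946
Relative efficiency = V_srs / V_st = 0.0335946/0.0179284 = 1.8738

RE ≈ 1.874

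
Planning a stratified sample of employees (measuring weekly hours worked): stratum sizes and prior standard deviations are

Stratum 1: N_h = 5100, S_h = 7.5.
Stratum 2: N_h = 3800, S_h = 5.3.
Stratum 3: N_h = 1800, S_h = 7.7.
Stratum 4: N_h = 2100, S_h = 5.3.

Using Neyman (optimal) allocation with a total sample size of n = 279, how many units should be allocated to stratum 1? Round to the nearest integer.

128

Neyman allocation: n_h = n · N_h S_h / Σ N_i S_i, with n = 279.
  stratum 1: N_h·S_h = 5100·7.5 = 38250.00
  stratum 2: N_h·S_h = 3800·5.3 = 20140.00
  stratum 3: N_h·S_h = 1800·7.7 = 13860.00
  stratum 4: N_h·S_h = 2100·5.3 = 11130.00
Σ N_h S_h = 83380.00
n for stratum 1 = 279·38250.00/83380.00 = 127.989 → 128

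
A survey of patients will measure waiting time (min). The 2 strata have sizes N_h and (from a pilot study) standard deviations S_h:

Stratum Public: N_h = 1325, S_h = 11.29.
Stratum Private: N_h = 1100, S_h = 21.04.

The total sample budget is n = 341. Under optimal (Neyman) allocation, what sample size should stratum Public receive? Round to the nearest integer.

Neyman allocation: n_h = n · N_h S_h / Σ N_i S_i, with n = 341.
  stratum Public: N_h·S_h = 1325·11.29 = 14959.25
  stratum Private: N_h·S_h = 1100·21.04 = 23144.00
Σ N_h S_h = 38103.25
n for stratum Public = 341·14959.25/38103.25 = 133.876 → 134

134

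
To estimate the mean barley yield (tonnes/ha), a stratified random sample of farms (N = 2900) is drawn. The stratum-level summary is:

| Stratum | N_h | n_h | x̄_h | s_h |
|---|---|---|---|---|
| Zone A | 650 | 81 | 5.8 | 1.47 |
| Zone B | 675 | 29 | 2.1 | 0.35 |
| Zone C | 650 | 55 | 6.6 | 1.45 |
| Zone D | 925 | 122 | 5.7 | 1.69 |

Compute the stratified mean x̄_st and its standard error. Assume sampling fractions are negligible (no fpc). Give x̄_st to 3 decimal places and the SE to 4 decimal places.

x̄_st ≈ 5.086, SE ≈ 0.0766

x̄_st = Σ W_h x̄_h = (650·5.8 + 675·2.1 + 650·6.6 + 925·5.7)/2900 = 5.08621
V̂(x̄_st) = Σ W_h² s_h²/n_h, with W_h = N_h/N and N = 2900:
  stratum Zone A: (650/2900)²·1.47²/81 = 0.00134023
  stratum Zone B: (675/2900)²·0.35²/29 = 0.000228849
  stratum Zone C: (650/2900)²·1.45²/55 = 0.00192045
  stratum Zone D: (925/2900)²·1.69²/122 = 0.00238178
V̂(x̄_st) = 0.00587131
SE(x̄_st) = √0.00587131 = 0.0766245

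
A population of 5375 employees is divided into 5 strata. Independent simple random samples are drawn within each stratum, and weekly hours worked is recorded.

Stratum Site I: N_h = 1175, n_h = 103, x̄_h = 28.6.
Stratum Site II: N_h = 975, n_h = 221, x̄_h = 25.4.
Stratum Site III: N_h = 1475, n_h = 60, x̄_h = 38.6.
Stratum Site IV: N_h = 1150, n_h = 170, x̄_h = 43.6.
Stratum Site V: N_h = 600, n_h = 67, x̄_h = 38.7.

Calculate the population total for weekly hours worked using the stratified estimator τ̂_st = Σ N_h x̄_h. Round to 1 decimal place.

τ̂_st = Σ N_h x̄_h = 1175·28.6 + 975·25.4 + 1475·38.6 + 1150·43.6 + 600·38.7 = 188665.0

τ̂_st ≈ 188665.0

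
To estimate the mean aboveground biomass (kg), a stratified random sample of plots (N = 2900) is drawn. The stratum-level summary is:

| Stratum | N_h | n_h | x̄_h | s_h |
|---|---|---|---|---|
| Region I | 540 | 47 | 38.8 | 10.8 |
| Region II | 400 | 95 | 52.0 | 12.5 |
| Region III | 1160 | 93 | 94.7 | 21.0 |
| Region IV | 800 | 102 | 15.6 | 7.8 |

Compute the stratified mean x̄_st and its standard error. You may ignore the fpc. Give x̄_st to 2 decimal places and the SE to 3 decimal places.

x̄_st = Σ W_h x̄_h = (540·38.8 + 400·52.0 + 1160·94.7 + 800·15.6)/2900 = 56.58069
V̂(x̄_st) = Σ W_h² s_h²/n_h, with W_h = N_h/N and N = 2900:
  stratum Region I: (540/2900)²·10.8²/47 = 0.0860481
  stratum Region II: (400/2900)²·12.5²/95 = 0.0312911
  stratum Region III: (1160/2900)²·21.0²/93 = 0.75871
  stratum Region IV: (800/2900)²·7.8²/102 = 0.0453913
V̂(x̄_st) = 0.92144
SE(x̄_st) = √0.92144 = 0.959917

x̄_st ≈ 56.58, SE ≈ 0.960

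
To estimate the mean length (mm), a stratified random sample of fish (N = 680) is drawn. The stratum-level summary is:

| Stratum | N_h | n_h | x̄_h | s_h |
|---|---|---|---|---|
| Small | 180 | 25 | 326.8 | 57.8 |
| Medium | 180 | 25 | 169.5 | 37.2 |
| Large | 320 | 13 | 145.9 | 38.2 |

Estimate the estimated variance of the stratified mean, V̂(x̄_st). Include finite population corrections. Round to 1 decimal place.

V̂(x̄_st) = Σ W_h² (1 − n_h/N_h) s_h²/n_h, with W_h = N_h/N and N = 680:
  stratum Small: (180/680)²·(1 − 25/180)·57.8²/25 = 8.0631
  stratum Medium: (180/680)²·(1 − 25/180)·37.2²/25 = 3.33989
  stratum Large: (320/680)²·(1 − 13/320)·38.2²/13 = 23.8481
V̂(x̄_st) = 35.2511

V̂(x̄_st) ≈ 35.3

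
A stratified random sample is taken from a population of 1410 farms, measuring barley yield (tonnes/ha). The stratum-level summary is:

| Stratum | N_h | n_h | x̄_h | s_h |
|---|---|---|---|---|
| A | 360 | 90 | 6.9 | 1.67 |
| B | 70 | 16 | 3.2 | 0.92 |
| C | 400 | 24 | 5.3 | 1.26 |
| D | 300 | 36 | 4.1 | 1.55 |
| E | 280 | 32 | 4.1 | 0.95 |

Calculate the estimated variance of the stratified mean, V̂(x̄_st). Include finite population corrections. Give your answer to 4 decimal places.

V̂(x̄_st) ≈ 0.0103

V̂(x̄_st) = Σ W_h² (1 − n_h/N_h) s_h²/n_h, with W_h = N_h/N and N = 1410:
  stratum A: (360/1410)²·(1 − 90/360)·1.67²/90 = 0.00151502
  stratum B: (70/1410)²·(1 − 16/70)·0.92²/16 = 0.000100579
  stratum C: (400/1410)²·(1 − 24/400)·1.26²/24 = 0.00500426
  stratum D: (300/1410)²·(1 − 36/300)·1.55²/36 = 0.00265857
  stratum E: (280/1410)²·(1 − 32/280)·0.95²/32 = 0.000985074
V̂(x̄_st) = 0.0102635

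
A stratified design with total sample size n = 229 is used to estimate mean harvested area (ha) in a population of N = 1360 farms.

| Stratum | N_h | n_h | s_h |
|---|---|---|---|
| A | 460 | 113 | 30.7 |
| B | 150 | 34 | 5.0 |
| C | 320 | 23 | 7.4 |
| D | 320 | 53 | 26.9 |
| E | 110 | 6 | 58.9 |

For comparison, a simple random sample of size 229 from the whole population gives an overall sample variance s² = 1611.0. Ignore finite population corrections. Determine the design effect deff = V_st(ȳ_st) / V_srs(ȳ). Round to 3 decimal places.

V̂(ȳ_st) = Σ W_h² s_h²/n_h, with W_h = N_h/N and N = 1360:
  stratum A: (460/1360)²·30.7²/113 = 0.954193
  stratum B: (150/1360)²·5.0²/34 = 0.0089447
  stratum C: (320/1360)²·7.4²/23 = 0.131813
  stratum D: (320/1360)²·26.9²/53 = 0.755876
  stratum E: (110/1360)²·58.9²/6 = 3.78257
V_st = 5.6334
V_srs = s²/n = 1611.0/229 = 7.03493
deff = V_st / V_srs = 5.6334/7.03493 = 0.8008

deff ≈ 0.801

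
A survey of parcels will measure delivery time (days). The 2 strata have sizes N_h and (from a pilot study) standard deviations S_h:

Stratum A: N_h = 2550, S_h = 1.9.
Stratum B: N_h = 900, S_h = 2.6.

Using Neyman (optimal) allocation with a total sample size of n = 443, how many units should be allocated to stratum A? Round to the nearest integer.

Neyman allocation: n_h = n · N_h S_h / Σ N_i S_i, with n = 443.
  stratum A: N_h·S_h = 2550·1.9 = 4845.00
  stratum B: N_h·S_h = 900·2.6 = 2340.00
Σ N_h S_h = 7185.00
n for stratum A = 443·4845.00/7185.00 = 298.724 → 299

299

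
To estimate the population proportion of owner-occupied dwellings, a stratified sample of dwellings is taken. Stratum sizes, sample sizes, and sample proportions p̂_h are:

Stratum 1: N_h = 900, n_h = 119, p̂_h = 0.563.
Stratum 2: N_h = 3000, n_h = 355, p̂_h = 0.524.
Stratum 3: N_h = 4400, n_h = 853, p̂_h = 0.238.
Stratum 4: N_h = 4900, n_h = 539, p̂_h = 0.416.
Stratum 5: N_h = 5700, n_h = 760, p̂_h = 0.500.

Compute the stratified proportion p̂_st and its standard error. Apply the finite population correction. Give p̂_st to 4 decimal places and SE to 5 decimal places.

p̂_st ≈ 0.4240, SE ≈ 0.00906

N = 18900; stratum weights W_h = N_h/N.
p̂_st = Σ W_h p̂_h = (900·0.563 + 3000·0.524 + 4400·0.238 + 4900·0.416 + 5700·0.500)/18900 = 0.42404
V̂(p̂_st) = Σ W_h² (1 − n_h/N_h) p̂_h(1−p̂_h)/(n_h−1):
  stratum 1: (900/18900)²·(1 − 119/900)·0.563·0.437/118 = 4.10278e-06
  stratum 2: (3000/18900)²·(1 − 355/3000)·0.524·0.476/354 = 1.56516e-05
  stratum 3: (4400/18900)²·(1 − 853/4400)·0.238·0.762/852 = 9.29999e-06
  stratum 4: (4900/18900)²·(1 − 539/4900)·0.416·0.584/538 = 2.70136e-05
  stratum 5: (5700/18900)²·(1 − 760/5700)·0.500·0.500/759 = 2.59643e-05
V̂(p̂_st) = 8.20322e-05; SE = √V̂ = 0.00905717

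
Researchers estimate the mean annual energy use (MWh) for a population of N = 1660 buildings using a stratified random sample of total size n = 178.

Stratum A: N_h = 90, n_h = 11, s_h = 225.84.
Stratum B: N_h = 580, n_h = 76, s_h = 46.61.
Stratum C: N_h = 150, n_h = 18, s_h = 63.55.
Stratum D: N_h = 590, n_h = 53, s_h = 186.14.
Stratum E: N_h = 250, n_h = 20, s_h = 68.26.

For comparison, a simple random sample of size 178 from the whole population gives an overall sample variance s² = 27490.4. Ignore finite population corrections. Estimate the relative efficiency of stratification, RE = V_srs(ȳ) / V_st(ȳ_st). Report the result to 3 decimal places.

RE ≈ 1.446

V̂(ȳ_st) = Σ W_h² s_h²/n_h, with W_h = N_h/N and N = 1660:
  stratum A: (90/1660)²·225.84²/11 = 13.6294
  stratum B: (580/1660)²·46.61²/76 = 3.48967
  stratum C: (150/1660)²·63.55²/18 = 1.832
  stratum D: (590/1660)²·186.14²/53 = 82.5831
  stratum E: (250/1660)²·68.26²/20 = 5.28404
V_st = 106.818
V_srs = s²/n = 27490.4/178 = 154.44
Relative efficiency = V_srs / V_st = 154.44/106.818 = 1.4458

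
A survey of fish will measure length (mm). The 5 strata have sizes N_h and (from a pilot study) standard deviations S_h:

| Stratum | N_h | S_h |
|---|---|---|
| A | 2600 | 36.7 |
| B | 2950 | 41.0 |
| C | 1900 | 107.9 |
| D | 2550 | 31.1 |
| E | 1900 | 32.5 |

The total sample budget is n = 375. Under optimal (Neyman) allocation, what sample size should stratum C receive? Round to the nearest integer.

Neyman allocation: n_h = n · N_h S_h / Σ N_i S_i, with n = 375.
  stratum A: N_h·S_h = 2600·36.7 = 95420.00
  stratum B: N_h·S_h = 2950·41.0 = 120950.00
  stratum C: N_h·S_h = 1900·107.9 = 205010.00
  stratum D: N_h·S_h = 2550·31.1 = 79305.00
  stratum E: N_h·S_h = 1900·32.5 = 61750.00
Σ N_h S_h = 562435.00
n for stratum C = 375·205010.00/562435.00 = 136.689 → 137

137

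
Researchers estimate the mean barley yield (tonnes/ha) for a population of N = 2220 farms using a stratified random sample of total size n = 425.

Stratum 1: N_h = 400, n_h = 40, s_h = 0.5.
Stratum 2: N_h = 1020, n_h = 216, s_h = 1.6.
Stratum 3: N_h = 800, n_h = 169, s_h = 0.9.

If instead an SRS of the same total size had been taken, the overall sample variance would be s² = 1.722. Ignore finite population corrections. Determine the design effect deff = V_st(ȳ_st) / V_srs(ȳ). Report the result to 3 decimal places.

V̂(ȳ_st) = Σ W_h² s_h²/n_h, with W_h = N_h/N and N = 2220:
  stratum 1: (400/2220)²·0.5²/40 = 0.000202906
  stratum 2: (1020/2220)²·1.6²/216 = 0.00250196
  stratum 3: (800/2220)²·0.9²/169 = 0.000622404
V_st = 0.00332727
V_srs = s²/n = 1.722/425 = 0.00405176
deff = V_st / V_srs = 0.00332727/0.00405176 = 0.8212

deff ≈ 0.821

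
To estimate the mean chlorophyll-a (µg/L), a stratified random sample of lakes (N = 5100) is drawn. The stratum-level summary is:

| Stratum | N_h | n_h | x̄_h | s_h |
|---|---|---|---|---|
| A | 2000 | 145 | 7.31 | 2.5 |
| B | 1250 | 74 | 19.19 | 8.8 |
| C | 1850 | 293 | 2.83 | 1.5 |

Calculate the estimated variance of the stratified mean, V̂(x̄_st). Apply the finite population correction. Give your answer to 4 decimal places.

V̂(x̄_st) ≈ 0.0661

V̂(x̄_st) = Σ W_h² (1 − n_h/N_h) s_h²/n_h, with W_h = N_h/N and N = 5100:
  stratum A: (2000/5100)²·(1 − 145/2000)·2.5²/145 = 0.00614817
  stratum B: (1250/5100)²·(1 − 74/1250)·8.8²/74 = 0.059144
  stratum C: (1850/5100)²·(1 − 293/1850)·1.5²/293 = 0.000850423
V̂(x̄_st) = 0.0661426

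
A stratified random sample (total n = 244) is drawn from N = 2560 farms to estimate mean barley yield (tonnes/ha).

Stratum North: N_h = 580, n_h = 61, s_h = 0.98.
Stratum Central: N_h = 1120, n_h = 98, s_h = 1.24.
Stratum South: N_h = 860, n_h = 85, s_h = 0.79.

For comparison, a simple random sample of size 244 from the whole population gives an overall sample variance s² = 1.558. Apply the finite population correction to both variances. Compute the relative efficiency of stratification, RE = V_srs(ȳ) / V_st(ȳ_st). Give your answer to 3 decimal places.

RE ≈ 1.372

V̂(ȳ_st) = Σ W_h² (1 − n_h/N_h) s_h²/n_h, with W_h = N_h/N and N = 2560:
  stratum North: (580/2560)²·(1 − 61/580)·0.98²/61 = 0.000723166
  stratum Central: (1120/2560)²·(1 − 98/1120)·1.24²/98 = 0.00274035
  stratum South: (860/2560)²·(1 − 85/860)·0.79²/85 = 0.000746716
V_st = 0.00421023
V_srs = (1 − 244/2560)·1.558/244 = 0.00577665
Relative efficiency = V_srs / V_st = 0.00577665/0.00421023 = 1.3721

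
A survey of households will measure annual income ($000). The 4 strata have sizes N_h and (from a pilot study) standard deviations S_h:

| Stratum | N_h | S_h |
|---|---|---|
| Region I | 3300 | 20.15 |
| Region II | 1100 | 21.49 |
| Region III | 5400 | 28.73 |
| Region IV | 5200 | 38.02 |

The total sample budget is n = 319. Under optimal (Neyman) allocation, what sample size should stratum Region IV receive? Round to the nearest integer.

142

Neyman allocation: n_h = n · N_h S_h / Σ N_i S_i, with n = 319.
  stratum Region I: N_h·S_h = 3300·20.15 = 66495.00
  stratum Region II: N_h·S_h = 1100·21.49 = 23639.00
  stratum Region III: N_h·S_h = 5400·28.73 = 155142.00
  stratum Region IV: N_h·S_h = 5200·38.02 = 197704.00
Σ N_h S_h = 442980.00
n for stratum Region IV = 319·197704.00/442980.00 = 142.371 → 142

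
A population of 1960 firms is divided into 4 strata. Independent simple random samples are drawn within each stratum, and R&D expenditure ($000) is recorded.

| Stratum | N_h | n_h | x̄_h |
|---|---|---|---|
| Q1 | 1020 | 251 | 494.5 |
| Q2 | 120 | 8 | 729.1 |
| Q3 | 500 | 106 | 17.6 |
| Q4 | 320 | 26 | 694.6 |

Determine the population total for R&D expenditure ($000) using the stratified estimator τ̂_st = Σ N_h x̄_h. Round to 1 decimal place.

τ̂_st = Σ N_h x̄_h = 1020·494.5 + 120·729.1 + 500·17.6 + 320·694.6 = 822954.0

τ̂_st ≈ 822954.0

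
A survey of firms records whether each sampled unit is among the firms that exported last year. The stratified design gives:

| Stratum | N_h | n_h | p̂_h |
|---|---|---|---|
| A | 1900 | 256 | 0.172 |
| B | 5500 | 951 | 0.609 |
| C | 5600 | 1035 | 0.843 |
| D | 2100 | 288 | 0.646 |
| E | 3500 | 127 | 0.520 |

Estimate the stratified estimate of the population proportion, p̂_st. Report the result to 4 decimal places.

p̂_st ≈ 0.6222

N = 18600; stratum weights W_h = N_h/N.
p̂_st = Σ W_h p̂_h = (1900·0.172 + 5500·0.609 + 5600·0.843 + 2100·0.646 + 3500·0.520)/18600 = 0.62224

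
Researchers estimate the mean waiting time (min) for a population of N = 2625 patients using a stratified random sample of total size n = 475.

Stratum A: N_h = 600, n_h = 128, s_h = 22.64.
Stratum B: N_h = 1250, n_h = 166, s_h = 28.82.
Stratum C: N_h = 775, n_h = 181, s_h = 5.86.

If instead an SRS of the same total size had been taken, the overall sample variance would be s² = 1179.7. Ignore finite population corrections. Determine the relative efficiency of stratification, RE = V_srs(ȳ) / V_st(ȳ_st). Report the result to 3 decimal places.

V̂(ȳ_st) = Σ W_h² s_h²/n_h, with W_h = N_h/N and N = 2625:
  stratum A: (600/2625)²·22.64²/128 = 0.209212
  stratum B: (1250/2625)²·28.82²/166 = 1.1346
  stratum C: (775/2625)²·5.86²/181 = 0.0165372
V_st = 1.36035
V_srs = s²/n = 1179.7/475 = 2.48358
Relative efficiency = V_srs / V_st = 2.48358/1.36035 = 1.8257

RE ≈ 1.826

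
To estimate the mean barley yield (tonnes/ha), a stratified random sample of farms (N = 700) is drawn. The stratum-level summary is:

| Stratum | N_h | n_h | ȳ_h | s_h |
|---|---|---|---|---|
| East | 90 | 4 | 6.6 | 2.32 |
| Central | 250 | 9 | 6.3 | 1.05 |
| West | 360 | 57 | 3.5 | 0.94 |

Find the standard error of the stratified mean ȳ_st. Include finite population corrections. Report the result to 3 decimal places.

V̂(ȳ_st) = Σ W_h² (1 − n_h/N_h) s_h²/n_h, with W_h = N_h/N and N = 700:
  stratum East: (90/700)²·(1 − 4/90)·2.32²/4 = 0.021255
  stratum Central: (250/700)²·(1 − 9/250)·1.05²/9 = 0.0150625
  stratum West: (360/700)²·(1 − 57/360)·0.94²/57 = 0.00345088
V̂(ȳ_st) = 0.0397684
SE(ȳ_st) = √0.0397684 = 0.19942

SE(ȳ_st) ≈ 0.199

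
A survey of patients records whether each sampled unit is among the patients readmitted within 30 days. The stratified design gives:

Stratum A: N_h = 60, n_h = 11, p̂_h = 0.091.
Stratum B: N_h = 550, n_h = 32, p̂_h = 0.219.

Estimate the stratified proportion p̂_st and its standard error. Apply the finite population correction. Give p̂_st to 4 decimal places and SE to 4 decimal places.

N = 610; stratum weights W_h = N_h/N.
p̂_st = Σ W_h p̂_h = (60·0.091 + 550·0.219)/610 = 0.20641
V̂(p̂_st) = Σ W_h² (1 − n_h/N_h) p̂_h(1−p̂_h)/(n_h−1):
  stratum A: (60/610)²·(1 − 11/60)·0.091·0.909/10 = 6.53571e-05
  stratum B: (550/610)²·(1 − 32/550)·0.219·0.781/31 = 0.00422441
V̂(p̂_st) = 0.00428977; SE = √V̂ = 0.0654963

p̂_st ≈ 0.2064, SE ≈ 0.0655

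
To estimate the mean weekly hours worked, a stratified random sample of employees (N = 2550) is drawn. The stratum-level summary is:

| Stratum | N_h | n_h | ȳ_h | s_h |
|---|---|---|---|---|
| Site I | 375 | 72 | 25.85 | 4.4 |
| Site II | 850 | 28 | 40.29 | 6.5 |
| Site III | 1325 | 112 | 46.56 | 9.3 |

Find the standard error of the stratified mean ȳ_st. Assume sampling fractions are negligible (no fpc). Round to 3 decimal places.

SE(ȳ_st) ≈ 0.618

V̂(ȳ_st) = Σ W_h² s_h²/n_h, with W_h = N_h/N and N = 2550:
  stratum Site I: (375/2550)²·4.4²/72 = 0.00581507
  stratum Site II: (850/2550)²·6.5²/28 = 0.167659
  stratum Site III: (1325/2550)²·9.3²/112 = 0.208497
V̂(ȳ_st) = 0.381971
SE(ȳ_st) = √0.381971 = 0.618038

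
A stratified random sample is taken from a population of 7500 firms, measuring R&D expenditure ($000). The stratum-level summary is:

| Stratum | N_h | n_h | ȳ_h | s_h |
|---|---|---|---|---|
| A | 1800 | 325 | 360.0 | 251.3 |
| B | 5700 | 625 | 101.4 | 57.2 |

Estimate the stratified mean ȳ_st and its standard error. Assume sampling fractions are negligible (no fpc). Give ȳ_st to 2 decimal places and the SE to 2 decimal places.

ȳ_st ≈ 163.46, SE ≈ 3.77

ȳ_st = Σ W_h ȳ_h = (1800·360.0 + 5700·101.4)/7500 = 163.46400
V̂(ȳ_st) = Σ W_h² s_h²/n_h, with W_h = N_h/N and N = 7500:
  stratum A: (1800/7500)²·251.3²/325 = 11.1924
  stratum B: (5700/7500)²·57.2²/625 = 3.0237
V̂(ȳ_st) = 14.2161
SE(ȳ_st) = √14.2161 = 3.77043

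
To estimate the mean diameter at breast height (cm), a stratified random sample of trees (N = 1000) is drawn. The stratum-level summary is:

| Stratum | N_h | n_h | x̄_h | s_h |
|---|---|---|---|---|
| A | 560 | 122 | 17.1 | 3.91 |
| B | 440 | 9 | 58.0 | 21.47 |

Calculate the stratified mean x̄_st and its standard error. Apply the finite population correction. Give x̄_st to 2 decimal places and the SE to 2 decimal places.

x̄_st = Σ W_h x̄_h = (560·17.1 + 440·58.0)/1000 = 35.09600
V̂(x̄_st) = Σ W_h² (1 − n_h/N_h) s_h²/n_h, with W_h = N_h/N and N = 1000:
  stratum A: (560/1000)²·(1 − 122/560)·3.91²/122 = 0.0307366
  stratum B: (440/1000)²·(1 − 9/440)·21.47²/9 = 9.71296
V̂(x̄_st) = 9.74369
SE(x̄_st) = √9.74369 = 3.12149

x̄_st ≈ 35.10, SE ≈ 3.12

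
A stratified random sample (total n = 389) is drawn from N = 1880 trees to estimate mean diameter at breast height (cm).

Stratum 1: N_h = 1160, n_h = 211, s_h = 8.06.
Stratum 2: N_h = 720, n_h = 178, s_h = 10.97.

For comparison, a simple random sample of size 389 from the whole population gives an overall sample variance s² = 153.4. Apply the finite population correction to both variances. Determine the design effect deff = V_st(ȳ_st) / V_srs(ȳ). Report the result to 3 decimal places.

deff ≈ 0.545

V̂(ȳ_st) = Σ W_h² (1 − n_h/N_h) s_h²/n_h, with W_h = N_h/N and N = 1880:
  stratum 1: (1160/1880)²·(1 − 211/1160)·8.06²/211 = 0.095895
  stratum 2: (720/1880)²·(1 − 178/720)·10.97²/178 = 0.0746465
V_st = 0.170542
V_srs = (1 − 389/1880)·153.4/389 = 0.312749
deff = V_st / V_srs = 0.170542/0.312749 = 0.5453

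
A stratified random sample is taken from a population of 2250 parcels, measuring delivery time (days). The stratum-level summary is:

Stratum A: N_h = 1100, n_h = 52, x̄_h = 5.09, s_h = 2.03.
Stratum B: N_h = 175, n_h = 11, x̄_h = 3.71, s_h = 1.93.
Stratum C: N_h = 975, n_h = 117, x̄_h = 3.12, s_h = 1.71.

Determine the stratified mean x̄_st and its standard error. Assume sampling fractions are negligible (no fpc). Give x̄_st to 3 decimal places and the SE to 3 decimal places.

x̄_st ≈ 4.129, SE ≈ 0.160

x̄_st = Σ W_h x̄_h = (1100·5.09 + 175·3.71 + 975·3.12)/2250 = 4.12900
V̂(x̄_st) = Σ W_h² s_h²/n_h, with W_h = N_h/N and N = 2250:
  stratum A: (1100/2250)²·2.03²/52 = 0.0189413
  stratum B: (175/2250)²·1.93²/11 = 0.00204849
  stratum C: (975/2250)²·1.71²/117 = 0.004693
V̂(x̄_st) = 0.0256828
SE(x̄_st) = √0.0256828 = 0.160258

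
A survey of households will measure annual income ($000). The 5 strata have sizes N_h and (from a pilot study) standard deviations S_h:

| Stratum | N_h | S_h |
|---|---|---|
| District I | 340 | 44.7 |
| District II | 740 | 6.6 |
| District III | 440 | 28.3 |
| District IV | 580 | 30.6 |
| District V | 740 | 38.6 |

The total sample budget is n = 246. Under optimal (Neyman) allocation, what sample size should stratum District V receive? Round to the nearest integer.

89

Neyman allocation: n_h = n · N_h S_h / Σ N_i S_i, with n = 246.
  stratum District I: N_h·S_h = 340·44.7 = 15198.00
  stratum District II: N_h·S_h = 740·6.6 = 4884.00
  stratum District III: N_h·S_h = 440·28.3 = 12452.00
  stratum District IV: N_h·S_h = 580·30.6 = 17748.00
  stratum District V: N_h·S_h = 740·38.6 = 28564.00
Σ N_h S_h = 78846.00
n for stratum District V = 246·28564.00/78846.00 = 89.120 → 89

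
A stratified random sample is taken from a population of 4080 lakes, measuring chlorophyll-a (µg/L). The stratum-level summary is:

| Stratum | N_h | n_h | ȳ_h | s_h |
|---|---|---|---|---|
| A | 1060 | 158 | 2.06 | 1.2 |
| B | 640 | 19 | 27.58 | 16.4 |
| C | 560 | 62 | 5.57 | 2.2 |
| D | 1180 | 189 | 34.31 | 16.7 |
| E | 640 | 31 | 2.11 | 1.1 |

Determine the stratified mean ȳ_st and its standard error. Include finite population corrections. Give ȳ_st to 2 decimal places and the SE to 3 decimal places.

ȳ_st = Σ W_h ȳ_h = (1060·2.06 + 640·27.58 + 560·5.57 + 1180·34.31 + 640·2.11)/4080 = 15.87995
V̂(ȳ_st) = Σ W_h² (1 − n_h/N_h) s_h²/n_h, with W_h = N_h/N and N = 4080:
  stratum A: (1060/4080)²·(1 − 158/1060)·1.2²/158 = 0.000523477
  stratum B: (640/4080)²·(1 − 19/640)·16.4²/19 = 0.337976
  stratum C: (560/4080)²·(1 − 62/560)·2.2²/62 = 0.00130783
  stratum D: (1180/4080)²·(1 − 189/1180)·16.7²/189 = 0.103659
  stratum E: (640/4080)²·(1 − 31/640)·1.1²/31 = 0.000913904
V̂(ȳ_st) = 0.44438
SE(ȳ_st) = √0.44438 = 0.666618

ȳ_st ≈ 15.88, SE ≈ 0.667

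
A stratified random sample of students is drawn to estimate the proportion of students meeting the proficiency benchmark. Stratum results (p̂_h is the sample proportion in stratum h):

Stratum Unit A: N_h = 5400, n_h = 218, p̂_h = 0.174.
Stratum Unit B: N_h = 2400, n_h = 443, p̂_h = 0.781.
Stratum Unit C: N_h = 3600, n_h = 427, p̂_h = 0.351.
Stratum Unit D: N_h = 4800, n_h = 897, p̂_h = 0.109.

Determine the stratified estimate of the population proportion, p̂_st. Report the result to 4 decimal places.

N = 16200; stratum weights W_h = N_h/N.
p̂_st = Σ W_h p̂_h = (5400·0.174 + 2400·0.781 + 3600·0.351 + 4800·0.109)/16200 = 0.28400

p̂_st ≈ 0.2840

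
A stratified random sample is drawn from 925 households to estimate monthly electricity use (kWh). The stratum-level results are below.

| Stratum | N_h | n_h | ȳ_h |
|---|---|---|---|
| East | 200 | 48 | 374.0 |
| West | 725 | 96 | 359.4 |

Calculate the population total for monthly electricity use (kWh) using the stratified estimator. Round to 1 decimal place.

τ̂_st ≈ 335365.0

τ̂_st = Σ N_h ȳ_h = 200·374.0 + 725·359.4 = 335365.0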